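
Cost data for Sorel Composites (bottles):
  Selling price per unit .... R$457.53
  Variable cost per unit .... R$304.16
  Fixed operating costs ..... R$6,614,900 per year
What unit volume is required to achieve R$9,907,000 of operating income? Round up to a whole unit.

107,726 bottles

Each unit contributes R$457.53 − R$304.16 = R$153.37.
Units = (FC + target) / CM = (R$6,614,900 + R$9,907,000) / R$153.37 = 107,725.76, so 107,726 bottles.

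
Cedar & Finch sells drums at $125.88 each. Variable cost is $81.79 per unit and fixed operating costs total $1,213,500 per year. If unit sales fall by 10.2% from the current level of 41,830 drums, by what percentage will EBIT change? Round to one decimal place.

At 41,830 units, contribution = 41,830 × $44.09 = $1,844,284.70.
Operating income = contribution − fixed costs = $1,844,284.70 − $1,213,500 = $630,784.70.
DOL = contribution ÷ EBIT = $1,844,284.70 ÷ $630,784.70 = 2.9238.
%ΔEBIT = DOL × %ΔSales = 2.9238 × -10.2% = -29.8%.

-29.8%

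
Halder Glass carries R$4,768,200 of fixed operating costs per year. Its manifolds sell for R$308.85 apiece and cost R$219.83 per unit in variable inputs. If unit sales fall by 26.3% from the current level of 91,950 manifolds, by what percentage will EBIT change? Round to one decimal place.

At 91,950 units, contribution = 91,950 × R$89.02 = R$8,185,389.00.
Subtracting fixed costs: EBIT = R$8,185,389.00 − R$4,768,200 = R$3,417,189.00.
So DOL = total CM / EBIT = R$8,185,389.00 / R$3,417,189.00 = 2.3954.
Operating income changes by 2.3954 × -26.3% = -63.0%.

-63.0%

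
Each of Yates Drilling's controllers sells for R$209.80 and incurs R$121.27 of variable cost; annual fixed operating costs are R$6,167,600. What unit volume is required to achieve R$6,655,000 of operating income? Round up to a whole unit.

Each unit contributes R$209.80 − R$121.27 = R$88.53.
Need Q such that Q × R$88.53 − R$6,167,600 = R$6,655,000, i.e. Q = R$12,822,600 / R$88.53 = 144,839.04 → 144,840.

144,840 controllers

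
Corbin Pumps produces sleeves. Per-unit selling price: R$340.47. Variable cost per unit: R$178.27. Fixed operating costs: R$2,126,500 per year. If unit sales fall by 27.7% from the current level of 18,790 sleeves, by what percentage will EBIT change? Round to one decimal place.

-91.6%

Total contribution margin = 18,790 × R$162.20 = R$3,047,738.00.
Operating income = contribution − fixed costs = R$3,047,738.00 − R$2,126,500 = R$921,238.00.
DOL = contribution ÷ EBIT = R$3,047,738.00 ÷ R$921,238.00 = 3.3083.
Operating income changes by 3.3083 × -27.7% = -91.6%.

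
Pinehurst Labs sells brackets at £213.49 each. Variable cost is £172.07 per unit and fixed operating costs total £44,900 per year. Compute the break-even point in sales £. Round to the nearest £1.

CM per unit = £213.49 − £172.07 = £41.42; CM ratio = £41.42 / £213.49 = 0.1940.
Break-even sales = FC ÷ CM ratio = £44,900 × £213.49 / £41.42 = £231,427.

£231,427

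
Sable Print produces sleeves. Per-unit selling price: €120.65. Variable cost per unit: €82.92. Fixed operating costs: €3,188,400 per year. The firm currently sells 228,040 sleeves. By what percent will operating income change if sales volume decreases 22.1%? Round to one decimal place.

At 228,040 units, contribution = 228,040 × €37.73 = €8,603,949.20.
Operating income = contribution − fixed costs = €8,603,949.20 − €3,188,400 = €5,415,549.20.
Degree of operating leverage = €8,603,949.20 / €5,415,549.20 = 1.5887.
%ΔEBIT = DOL × %ΔSales = 1.5887 × -22.1% = -35.1%.

-35.1%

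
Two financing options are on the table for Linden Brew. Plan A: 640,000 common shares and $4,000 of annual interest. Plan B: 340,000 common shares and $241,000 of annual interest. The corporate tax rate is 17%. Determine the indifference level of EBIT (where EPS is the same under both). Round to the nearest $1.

$509,600

At indifference, (EBIT − 4,000)(1 − t)/640,000 = (EBIT − 241,000)(1 − t)/340,000.
The (1 − t) factor cancels: (EBIT − 4,000) × 340,000 = (EBIT − 241,000) × 640,000.
EBIT × (640,000 − 340,000) = 241,000 × 640,000 − 4,000 × 340,000 = 152,880,000,000, so EBIT = 152,880,000,000 ÷ 300,000 = 509,600.00.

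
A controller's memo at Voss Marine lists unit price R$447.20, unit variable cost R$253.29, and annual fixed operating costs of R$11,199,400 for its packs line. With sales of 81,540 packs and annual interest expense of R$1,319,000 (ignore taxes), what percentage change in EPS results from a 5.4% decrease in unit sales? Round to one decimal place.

At 81,540 units, contribution = 81,540 × R$193.91 = R$15,811,421.40.
Operating income = contribution − fixed costs = R$15,811,421.40 − R$11,199,400 = R$4,612,021.40.
After interest of R$1,319,000.00, pre-tax earnings = R$3,293,021.40.
Degree of combined leverage = contribution ÷ (EBIT − I) = R$15,811,421.40 ÷ R$3,293,021.40 = 4.8015.
EPS therefore changes by 4.8015 × (-5.4%) = -25.9%.

-25.9%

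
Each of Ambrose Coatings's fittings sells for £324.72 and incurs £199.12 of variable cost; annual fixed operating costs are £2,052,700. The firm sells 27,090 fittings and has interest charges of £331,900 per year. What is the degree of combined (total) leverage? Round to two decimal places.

3.34

Total contribution margin = 27,090 × £125.60 = £3,402,504.00.
EBIT = £3,402,504.00 − £2,052,700 = £1,349,804.00. Interest = £331,900.00, so EBIT − I = £1,017,904.00.
Degree of total leverage = total CM / (EBIT − interest) = £3,402,504.00 / £1,017,904.00 = 3.3427.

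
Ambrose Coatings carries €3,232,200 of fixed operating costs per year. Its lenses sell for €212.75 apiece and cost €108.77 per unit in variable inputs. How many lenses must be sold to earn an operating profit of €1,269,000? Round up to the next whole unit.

43,290 lenses

Unit CM = price − variable cost = €212.75 − €108.77 = €103.98.
Required volume = (fixed costs + target profit) ÷ CM = (€3,232,200 + €1,269,000) ÷ €103.98 = 43,289.09, so 43,290 lenses.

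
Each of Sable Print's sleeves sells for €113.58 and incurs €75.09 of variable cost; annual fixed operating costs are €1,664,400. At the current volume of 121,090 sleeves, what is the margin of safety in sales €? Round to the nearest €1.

€8,841,930

Contribution margin per unit = €113.58 − €75.09 = €38.49. Break-even units = €1,664,400 ÷ €38.49 = 43,242.40; break-even revenue = 43,242.40 × €113.58 = €4,911,471.86.
Current sales = 121,090 × €113.58 = €13,753,402.20.
Margin of safety = €13,753,402.20 − €4,911,471.86 = €8,841,930.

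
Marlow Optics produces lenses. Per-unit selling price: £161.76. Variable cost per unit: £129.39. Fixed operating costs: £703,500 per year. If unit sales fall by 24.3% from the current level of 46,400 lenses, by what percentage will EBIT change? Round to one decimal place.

Contribution at this volume is 46,400 × £32.37 = £1,501,968.00.
EBIT = £1,501,968.00 − £703,500 = £798,468.00.
Degree of operating leverage = £1,501,968.00 / £798,468.00 = 1.8811.
%ΔEBIT = DOL × %ΔSales = 1.8811 × -24.3% = -45.7%.

-45.7%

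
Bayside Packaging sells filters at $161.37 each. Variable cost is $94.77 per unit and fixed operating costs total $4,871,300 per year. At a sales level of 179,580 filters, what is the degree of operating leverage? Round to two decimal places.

Total contribution margin = 179,580 × $66.60 = $11,960,028.00.
Operating income = contribution − fixed costs = $11,960,028.00 − $4,871,300 = $7,088,728.00.
Degree of operating leverage = $11,960,028.00 / $7,088,728.00 = 1.6872.

1.69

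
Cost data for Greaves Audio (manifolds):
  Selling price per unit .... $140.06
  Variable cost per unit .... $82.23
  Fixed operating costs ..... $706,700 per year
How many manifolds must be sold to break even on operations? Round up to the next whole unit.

12,221 manifolds

Contribution margin per unit = $140.06 − $82.23 = $57.83.
Break-even Q = $706,700 / $57.83 = 12,220.30 → 12,221 manifolds.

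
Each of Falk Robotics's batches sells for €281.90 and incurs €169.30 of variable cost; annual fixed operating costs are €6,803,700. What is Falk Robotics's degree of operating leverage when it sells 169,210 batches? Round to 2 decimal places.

1.56

Contribution at this volume is 169,210 × €112.60 = €19,053,046.00.
Subtracting fixed costs: EBIT = €19,053,046.00 − €6,803,700 = €12,249,346.00.
Degree of operating leverage = €19,053,046.00 / €12,249,346.00 = 1.5554.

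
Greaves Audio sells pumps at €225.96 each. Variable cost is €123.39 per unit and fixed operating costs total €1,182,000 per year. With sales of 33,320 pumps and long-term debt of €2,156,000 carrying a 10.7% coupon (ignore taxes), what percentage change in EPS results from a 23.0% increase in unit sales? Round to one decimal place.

+39.2%

Total contribution margin = 33,320 × €102.57 = €3,417,632.40.
Operating income = contribution − fixed costs = €3,417,632.40 − €1,182,000 = €2,235,632.40.
After interest of €230,692.00, pre-tax earnings = €2,004,940.40.
DCL = total CM / (EBIT − I) = €3,417,632.40 / €2,004,940.40 = 1.7046.
%ΔEPS = DCL × %ΔSales = 1.7046 × +23.0% = +39.2%.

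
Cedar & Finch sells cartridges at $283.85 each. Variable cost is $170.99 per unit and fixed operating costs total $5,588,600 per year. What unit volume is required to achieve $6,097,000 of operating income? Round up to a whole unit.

Each unit contributes $283.85 − $170.99 = $112.86.
Need Q such that Q × $112.86 − $5,588,600 = $6,097,000, i.e. Q = $11,685,600 / $112.86 = 103,540.67 → 103,541.

103,541 cartridges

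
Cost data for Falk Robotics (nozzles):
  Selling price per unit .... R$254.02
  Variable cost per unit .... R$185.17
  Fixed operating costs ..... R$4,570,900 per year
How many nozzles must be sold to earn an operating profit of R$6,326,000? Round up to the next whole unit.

158,271 nozzles

Contribution margin per unit = R$254.02 − R$185.17 = R$68.85.
Required volume = (fixed costs + target profit) ÷ CM = (R$4,570,900 + R$6,326,000) ÷ R$68.85 = 158,270.15, so 158,271 nozzles.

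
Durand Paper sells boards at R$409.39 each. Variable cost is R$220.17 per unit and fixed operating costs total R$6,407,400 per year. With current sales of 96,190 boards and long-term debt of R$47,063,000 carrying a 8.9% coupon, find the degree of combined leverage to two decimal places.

At 96,190 units, contribution = 96,190 × R$189.22 = R$18,201,071.80.
Operating income = contribution − fixed costs = R$18,201,071.80 − R$6,407,400 = R$11,793,671.80. Interest = R$4,188,607.00, so EBIT − I = R$7,605,064.80.
Degree of total leverage = total CM / (EBIT − interest) = R$18,201,071.80 / R$7,605,064.80 = 2.3933.

2.39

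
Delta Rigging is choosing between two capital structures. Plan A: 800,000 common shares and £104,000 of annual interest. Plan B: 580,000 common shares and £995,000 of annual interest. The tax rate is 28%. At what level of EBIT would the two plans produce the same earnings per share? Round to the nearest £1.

Set EPS_A = EPS_B: (EBIT − £104,000)(1 − 0.28) ÷ 800,000 = (EBIT − £995,000)(1 − 0.28) ÷ 580,000.
The (1 − t) factor cancels: (EBIT − 104,000) × 580,000 = (EBIT − 995,000) × 800,000.
EBIT × (800,000 − 580,000) = 995,000 × 800,000 − 104,000 × 580,000 = 735,680,000,000, so EBIT = 735,680,000,000 ÷ 220,000 = 3,344,000.00.

£3,344,000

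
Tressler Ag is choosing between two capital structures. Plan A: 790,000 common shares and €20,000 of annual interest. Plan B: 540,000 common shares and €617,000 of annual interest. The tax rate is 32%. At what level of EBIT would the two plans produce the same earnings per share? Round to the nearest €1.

€1,906,520

At indifference, (EBIT − 20,000)(1 − t)/790,000 = (EBIT − 617,000)(1 − t)/540,000.
The (1 − t) factor cancels: (EBIT − 20,000) × 540,000 = (EBIT − 617,000) × 790,000.
EBIT × (790,000 − 540,000) = 617,000 × 790,000 − 20,000 × 540,000 = 476,630,000,000, so EBIT = 476,630,000,000 ÷ 250,000 = 1,906,520.00.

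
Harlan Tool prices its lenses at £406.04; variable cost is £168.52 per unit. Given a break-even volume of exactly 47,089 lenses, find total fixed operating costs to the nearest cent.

Unit CM = price − variable cost = £406.04 − £168.52 = £237.52.
Since BE = FC / CM, FC = 47,089 × £237.52 = £11,184,579.28.

£11,184,579.28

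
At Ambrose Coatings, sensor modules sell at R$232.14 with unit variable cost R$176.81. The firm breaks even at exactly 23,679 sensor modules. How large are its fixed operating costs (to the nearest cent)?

Contribution margin per unit = R$232.14 − R$176.81 = R$55.33.
Since BE = FC / CM, FC = 23,679 × R$55.33 = R$1,310,159.07.

R$1,310,159.07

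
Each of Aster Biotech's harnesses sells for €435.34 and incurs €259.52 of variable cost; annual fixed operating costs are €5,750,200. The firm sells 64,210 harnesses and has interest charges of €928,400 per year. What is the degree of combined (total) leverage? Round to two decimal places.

Total contribution margin = 64,210 × €175.82 = €11,289,402.20.
Operating income = contribution − fixed costs = €11,289,402.20 − €5,750,200 = €5,539,202.20. Interest = €928,400.00.
DOL = €11,289,402.20 ÷ €5,539,202.20 = 2.0381; DFL = €5,539,202.20 ÷ €4,610,802.20 = 1.2014.
DCL = DOL × DFL = 2.0381 × 1.2014 = 2.4486.

2.45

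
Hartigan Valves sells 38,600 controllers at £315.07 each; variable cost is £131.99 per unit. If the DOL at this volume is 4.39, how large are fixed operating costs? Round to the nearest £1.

£5,457,119

Contribution at this volume is 38,600 × £183.08 = £7,066,888.00.
DOL = contribution / EBIT, so EBIT = £7,066,888.00 / 4.39 = £1,609,769.48.
And FC = contribution − EBIT = £7,066,888.00 − £1,609,769.48 = £5,457,119.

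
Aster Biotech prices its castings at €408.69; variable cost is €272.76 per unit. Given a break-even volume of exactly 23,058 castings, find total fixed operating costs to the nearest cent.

Unit CM = price − variable cost = €408.69 − €272.76 = €135.93.
Fixed costs = break-even units × CM = 23,058 × €135.93 = €3,134,273.94.

€3,134,273.94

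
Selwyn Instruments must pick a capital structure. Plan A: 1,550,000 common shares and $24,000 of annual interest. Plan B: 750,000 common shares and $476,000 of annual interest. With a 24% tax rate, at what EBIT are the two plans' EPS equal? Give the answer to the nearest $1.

$899,750

At indifference, (EBIT − 24,000)(1 − t)/1,550,000 = (EBIT − 476,000)(1 − t)/750,000.
The (1 − t) factor cancels: (EBIT − 24,000) × 750,000 = (EBIT − 476,000) × 1,550,000.
EBIT × (1,550,000 − 750,000) = 476,000 × 1,550,000 − 24,000 × 750,000 = 719,800,000,000, so EBIT = 719,800,000,000 ÷ 800,000 = 899,750.00.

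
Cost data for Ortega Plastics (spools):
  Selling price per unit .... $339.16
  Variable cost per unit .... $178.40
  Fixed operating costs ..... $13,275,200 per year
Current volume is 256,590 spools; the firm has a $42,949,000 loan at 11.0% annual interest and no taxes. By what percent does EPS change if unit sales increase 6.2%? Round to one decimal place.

At 256,590 units, contribution = 256,590 × $160.76 = $41,249,408.40.
EBIT = $41,249,408.40 − $13,275,200 = $27,974,208.40.
After interest of $4,724,390.00, pre-tax earnings = $23,249,818.40.
Degree of combined leverage = contribution ÷ (EBIT − I) = $41,249,408.40 ÷ $23,249,818.40 = 1.7742.
EPS therefore changes by 1.7742 × (+6.2%) = +11.0%.

+11.0%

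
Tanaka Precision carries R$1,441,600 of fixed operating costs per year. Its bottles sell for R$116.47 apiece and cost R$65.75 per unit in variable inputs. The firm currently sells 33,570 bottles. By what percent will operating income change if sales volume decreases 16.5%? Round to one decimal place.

-107.6%

Total contribution margin = 33,570 × R$50.72 = R$1,702,670.40.
Operating income = contribution − fixed costs = R$1,702,670.40 − R$1,441,600 = R$261,070.40.
Degree of operating leverage = R$1,702,670.40 / R$261,070.40 = 6.5219.
%ΔEBIT = DOL × %ΔSales = 6.5219 × -16.5% = -107.6%.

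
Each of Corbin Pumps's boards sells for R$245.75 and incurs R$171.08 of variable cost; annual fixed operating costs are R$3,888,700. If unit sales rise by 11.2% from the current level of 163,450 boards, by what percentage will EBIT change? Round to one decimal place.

+16.4%

Contribution at this volume is 163,450 × R$74.67 = R$12,204,811.50.
Operating income = contribution − fixed costs = R$12,204,811.50 − R$3,888,700 = R$8,316,111.50.
So DOL = total CM / EBIT = R$12,204,811.50 / R$8,316,111.50 = 1.4676.
Operating income changes by 1.4676 × +11.2% = +16.4%.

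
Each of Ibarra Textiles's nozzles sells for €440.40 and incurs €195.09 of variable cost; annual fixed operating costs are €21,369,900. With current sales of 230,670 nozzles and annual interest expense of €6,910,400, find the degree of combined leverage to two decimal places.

2.00

Contribution at this volume is 230,670 × €245.31 = €56,585,657.70.
Subtracting fixed costs: EBIT = €56,585,657.70 − €21,369,900 = €35,215,757.70. Interest = €6,910,400.00, so EBIT − I = €28,305,357.70.
Degree of total leverage = total CM / (EBIT − interest) = €56,585,657.70 / €28,305,357.70 = 1.9991.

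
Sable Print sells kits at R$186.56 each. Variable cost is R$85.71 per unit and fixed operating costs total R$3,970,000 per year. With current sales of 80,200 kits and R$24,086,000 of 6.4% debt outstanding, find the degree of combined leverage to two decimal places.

Contribution at this volume is 80,200 × R$100.85 = R$8,088,170.00.
Operating income = contribution − fixed costs = R$8,088,170.00 − R$3,970,000 = R$4,118,170.00. Interest = R$1,541,504.00.
DOL = R$8,088,170.00 ÷ R$4,118,170.00 = 1.9640; DFL = R$4,118,170.00 ÷ R$2,576,666.00 = 1.5983.
Combined leverage = 1.9640 × 1.5983 = 3.1391.

3.14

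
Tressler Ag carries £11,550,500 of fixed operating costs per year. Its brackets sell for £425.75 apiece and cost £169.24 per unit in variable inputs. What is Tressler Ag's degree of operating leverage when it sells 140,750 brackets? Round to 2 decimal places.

1.47

Total contribution margin = 140,750 × £256.51 = £36,103,782.50.
Subtracting fixed costs: EBIT = £36,103,782.50 − £11,550,500 = £24,553,282.50.
So DOL = total CM / EBIT = £36,103,782.50 / £24,553,282.50 = 1.4704.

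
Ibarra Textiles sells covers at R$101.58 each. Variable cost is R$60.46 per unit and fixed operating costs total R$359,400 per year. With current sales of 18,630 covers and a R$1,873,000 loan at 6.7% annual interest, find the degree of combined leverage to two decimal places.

2.72

Total contribution margin = 18,630 × R$41.12 = R$766,065.60.
Subtracting fixed costs: EBIT = R$766,065.60 − R$359,400 = R$406,665.60. Interest = R$125,491.00.
DOL = R$766,065.60 ÷ R$406,665.60 = 1.8838; DFL = R$406,665.60 ÷ R$281,174.60 = 1.4463.
DCL = DOL × DFL = 1.8838 × 1.4463 = 2.7245.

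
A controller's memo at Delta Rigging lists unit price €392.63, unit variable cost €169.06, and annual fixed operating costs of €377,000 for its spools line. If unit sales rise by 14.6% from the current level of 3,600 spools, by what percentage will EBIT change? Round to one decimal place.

+27.5%

Total contribution margin = 3,600 × €223.57 = €804,852.00.
Subtracting fixed costs: EBIT = €804,852.00 − €377,000 = €427,852.00.
Degree of operating leverage = €804,852.00 / €427,852.00 = 1.8811.
Operating income changes by 1.8811 × +14.6% = +27.5%.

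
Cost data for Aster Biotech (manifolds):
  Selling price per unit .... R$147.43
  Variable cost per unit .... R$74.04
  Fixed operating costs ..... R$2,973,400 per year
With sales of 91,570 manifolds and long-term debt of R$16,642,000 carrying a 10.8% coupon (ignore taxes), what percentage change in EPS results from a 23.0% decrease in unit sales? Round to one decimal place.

-79.3%

Total contribution margin = 91,570 × R$73.39 = R$6,720,322.30.
Operating income = contribution − fixed costs = R$6,720,322.30 − R$2,973,400 = R$3,746,922.30.
Interest = R$1,797,336.00, so EBIT − I = R$1,949,586.30.
Degree of combined leverage = contribution ÷ (EBIT − I) = R$6,720,322.30 ÷ R$1,949,586.30 = 3.4471.
EPS therefore changes by 3.4471 × (-23.0%) = -79.3%.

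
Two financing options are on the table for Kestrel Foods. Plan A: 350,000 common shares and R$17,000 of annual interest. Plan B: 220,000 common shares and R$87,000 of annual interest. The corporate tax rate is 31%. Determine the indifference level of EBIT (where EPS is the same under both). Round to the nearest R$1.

At indifference, (EBIT − 17,000)(1 − t)/350,000 = (EBIT − 87,000)(1 − t)/220,000.
Cancelling (1 − t) and cross-multiplying: 220,000·(EBIT − 17,000) = 350,000·(EBIT − 87,000).
EBIT × (350,000 − 220,000) = 87,000 × 350,000 − 17,000 × 220,000 = 26,710,000,000, so EBIT = 26,710,000,000 ÷ 130,000 = 205,461.54.

R$205,462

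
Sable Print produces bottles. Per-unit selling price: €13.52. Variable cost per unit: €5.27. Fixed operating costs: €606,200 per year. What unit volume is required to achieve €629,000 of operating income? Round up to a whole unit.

Contribution margin per unit = €13.52 − €5.27 = €8.25.
Need Q such that Q × €8.25 − €606,200 = €629,000, i.e. Q = €1,235,200 / €8.25 = 149,721.21 → 149,722.

149,722 bottles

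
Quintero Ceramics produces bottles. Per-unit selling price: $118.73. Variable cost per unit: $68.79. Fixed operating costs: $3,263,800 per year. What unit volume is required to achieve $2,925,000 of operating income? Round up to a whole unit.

123,925 bottles

Each unit contributes $118.73 − $68.79 = $49.94.
Required volume = (fixed costs + target profit) ÷ CM = ($3,263,800 + $2,925,000) ÷ $49.94 = 123,924.71, so 123,925 bottles.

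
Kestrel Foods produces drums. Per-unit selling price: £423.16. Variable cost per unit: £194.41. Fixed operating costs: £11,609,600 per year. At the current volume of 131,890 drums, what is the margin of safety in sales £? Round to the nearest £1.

Unit CM = price − variable cost = £423.16 − £194.41 = £228.75. Break-even units = £11,609,600 ÷ £228.75 = 50,752.35; break-even revenue = 50,752.35 × £423.16 = £21,476,364.31.
Actual sales revenue = 131,890 × £423.16 = £55,810,572.40.
Margin of safety = £55,810,572.40 − £21,476,364.31 = £34,334,208.

£34,334,208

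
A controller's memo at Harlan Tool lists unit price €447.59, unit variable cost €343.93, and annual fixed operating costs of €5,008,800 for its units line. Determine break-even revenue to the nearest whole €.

€21,627,328

Contribution margin per unit = €447.59 − €343.93 = €103.66, a CM ratio of €103.66 ÷ €447.59 = 0.2316.
Break-even sales = FC ÷ CM ratio = €5,008,800 × €447.59 / €103.66 = €21,627,328.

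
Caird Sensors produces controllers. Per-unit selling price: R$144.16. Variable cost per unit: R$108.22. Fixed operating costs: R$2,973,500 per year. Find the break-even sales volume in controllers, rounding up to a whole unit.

82,736 controllers

Each unit contributes R$144.16 − R$108.22 = R$35.94.
Break-even volume = fixed costs ÷ CM per unit = R$2,973,500 ÷ R$35.94 = 82,735.11, so 82,736 controllers.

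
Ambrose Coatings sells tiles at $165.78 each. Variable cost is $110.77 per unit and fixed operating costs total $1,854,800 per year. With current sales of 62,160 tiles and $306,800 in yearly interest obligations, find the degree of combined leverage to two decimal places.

2.72

Contribution at this volume is 62,160 × $55.01 = $3,419,421.60.
EBIT = $3,419,421.60 − $1,854,800 = $1,564,621.60. Interest = $306,800.00, so EBIT − I = $1,257,821.60.
DCL = contribution ÷ (EBIT − I) = $3,419,421.60 ÷ $1,257,821.60 = 2.7185.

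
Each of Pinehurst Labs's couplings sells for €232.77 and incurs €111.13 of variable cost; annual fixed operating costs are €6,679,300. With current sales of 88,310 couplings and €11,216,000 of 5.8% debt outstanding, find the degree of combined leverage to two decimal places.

At 88,310 units, contribution = 88,310 × €121.64 = €10,742,028.40.
EBIT = €10,742,028.40 − €6,679,300 = €4,062,728.40. Interest = €650,528.00, so EBIT − I = €3,412,200.40.
Degree of total leverage = total CM / (EBIT − interest) = €10,742,028.40 / €3,412,200.40 = 3.1481.

3.15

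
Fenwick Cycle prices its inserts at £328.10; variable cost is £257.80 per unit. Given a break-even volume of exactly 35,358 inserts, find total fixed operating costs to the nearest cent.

£2,485,667.40

Unit CM = price − variable cost = £328.10 − £257.80 = £70.30.
Since BE = FC / CM, FC = 35,358 × £70.30 = £2,485,667.40.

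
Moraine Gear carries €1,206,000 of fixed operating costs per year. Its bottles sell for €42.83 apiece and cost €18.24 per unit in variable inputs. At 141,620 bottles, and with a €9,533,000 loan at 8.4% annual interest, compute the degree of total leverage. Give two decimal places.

2.36

Total contribution margin = 141,620 × €24.59 = €3,482,435.80.
EBIT = €3,482,435.80 − €1,206,000 = €2,276,435.80. Interest = €800,772.00, so EBIT − I = €1,475,663.80.
Degree of total leverage = total CM / (EBIT − interest) = €3,482,435.80 / €1,475,663.80 = 2.3599.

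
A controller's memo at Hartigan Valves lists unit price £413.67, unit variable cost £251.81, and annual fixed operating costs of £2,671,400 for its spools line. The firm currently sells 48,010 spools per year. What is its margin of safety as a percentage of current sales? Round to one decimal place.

Each unit contributes £413.67 − £251.81 = £161.86. Break-even units = £2,671,400 ÷ £161.86 = 16,504.39; break-even revenue = 16,504.39 × £413.67 = £6,827,369.57.
Current sales = 48,010 × £413.67 = £19,860,296.70.
Margin of safety = (£19,860,296.70 − £6,827,369.57) ÷ £19,860,296.70 = 65.6%.

65.6%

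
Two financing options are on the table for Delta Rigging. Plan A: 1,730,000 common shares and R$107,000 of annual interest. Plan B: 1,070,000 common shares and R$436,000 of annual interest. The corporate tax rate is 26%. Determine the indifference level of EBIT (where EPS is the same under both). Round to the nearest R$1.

At indifference, (EBIT − 107,000)(1 − t)/1,730,000 = (EBIT − 436,000)(1 − t)/1,070,000.
The (1 − t) factor cancels: (EBIT − 107,000) × 1,070,000 = (EBIT − 436,000) × 1,730,000.
Solving, EBIT = (436,000·1,730,000 − 107,000·1,070,000) / (1,730,000 − 1,070,000) = 639,790,000,000 / 660,000 = 969,378.79.

R$969,379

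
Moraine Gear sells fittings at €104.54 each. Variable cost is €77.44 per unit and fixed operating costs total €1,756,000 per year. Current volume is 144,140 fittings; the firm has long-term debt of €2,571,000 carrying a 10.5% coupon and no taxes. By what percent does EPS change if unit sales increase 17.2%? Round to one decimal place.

+35.7%

Contribution at this volume is 144,140 × €27.10 = €3,906,194.00.
Subtracting fixed costs: EBIT = €3,906,194.00 − €1,756,000 = €2,150,194.00.
After interest of €269,955.00, pre-tax earnings = €1,880,239.00.
DCL = total CM / (EBIT − I) = €3,906,194.00 / €1,880,239.00 = 2.0775.
EPS therefore changes by 2.0775 × (+17.2%) = +35.7%.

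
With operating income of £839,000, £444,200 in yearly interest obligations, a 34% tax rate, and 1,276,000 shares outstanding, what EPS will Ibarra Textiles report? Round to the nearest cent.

£0.20

Pre-tax income = £839,000 − £444,200.00 = £394,800.00.
Net income = £394,800.00 × (1 − 0.34) = £260,568.00.
Per share: £260,568.00 / 1,276,000 shares = £0.20.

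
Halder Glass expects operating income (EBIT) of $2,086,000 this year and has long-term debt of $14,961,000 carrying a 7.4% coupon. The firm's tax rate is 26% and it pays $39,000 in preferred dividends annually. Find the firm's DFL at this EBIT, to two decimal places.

2.25

Annual interest charges come to $1,107,114.00.
Preferred dividends grossed up pre-tax: $39,000 / (1 − 0.26) = $52,702.70.
DFL = EBIT ÷ [EBIT − I − D_p/(1−t)] = $2,086,000 ÷ [$2,086,000 − $1,107,114.00 − $52,702.70] = $2,086,000 ÷ $926,183.30 = 2.2523.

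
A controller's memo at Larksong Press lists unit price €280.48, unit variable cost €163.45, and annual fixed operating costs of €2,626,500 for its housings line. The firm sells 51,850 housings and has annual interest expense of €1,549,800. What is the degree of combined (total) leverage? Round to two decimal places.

At 51,850 units, contribution = 51,850 × €117.03 = €6,068,005.50.
Subtracting fixed costs: EBIT = €6,068,005.50 − €2,626,500 = €3,441,505.50. Interest = €1,549,800.00, so EBIT − I = €1,891,705.50.
Degree of total leverage = total CM / (EBIT − interest) = €6,068,005.50 / €1,891,705.50 = 3.2077.

3.21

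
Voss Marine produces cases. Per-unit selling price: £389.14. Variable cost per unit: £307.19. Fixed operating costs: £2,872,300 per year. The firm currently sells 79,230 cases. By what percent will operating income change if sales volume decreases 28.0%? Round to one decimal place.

-50.2%

At 79,230 units, contribution = 79,230 × £81.95 = £6,492,898.50.
Subtracting fixed costs: EBIT = £6,492,898.50 − £2,872,300 = £3,620,598.50.
Degree of operating leverage = £6,492,898.50 / £3,620,598.50 = 1.7933.
%ΔEBIT = DOL × %ΔSales = 1.7933 × -28.0% = -50.2%.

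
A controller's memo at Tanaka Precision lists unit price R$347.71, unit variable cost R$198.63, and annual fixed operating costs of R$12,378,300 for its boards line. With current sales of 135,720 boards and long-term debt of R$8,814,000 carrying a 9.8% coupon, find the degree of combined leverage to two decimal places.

Contribution at this volume is 135,720 × R$149.08 = R$20,233,137.60.
EBIT = R$20,233,137.60 − R$12,378,300 = R$7,854,837.60. Interest = R$863,772.00, so EBIT − I = R$6,991,065.60.
Degree of total leverage = total CM / (EBIT − interest) = R$20,233,137.60 / R$6,991,065.60 = 2.8941.

2.89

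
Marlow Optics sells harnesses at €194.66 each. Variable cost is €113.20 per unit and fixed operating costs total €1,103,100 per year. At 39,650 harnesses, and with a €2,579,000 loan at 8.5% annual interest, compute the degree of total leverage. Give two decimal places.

Total contribution margin = 39,650 × €81.46 = €3,229,889.00.
Subtracting fixed costs: EBIT = €3,229,889.00 − €1,103,100 = €2,126,789.00. Interest = €219,215.00, so EBIT − I = €1,907,574.00.
Degree of total leverage = total CM / (EBIT − interest) = €3,229,889.00 / €1,907,574.00 = 1.6932.

1.69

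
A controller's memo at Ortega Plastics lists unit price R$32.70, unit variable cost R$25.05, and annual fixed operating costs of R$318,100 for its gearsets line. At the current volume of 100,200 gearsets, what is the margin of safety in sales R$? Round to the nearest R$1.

R$1,916,818

Each unit contributes R$32.70 − R$25.05 = R$7.65. Break-even units = R$318,100 ÷ R$7.65 = 41,581.70; break-even revenue = 41,581.70 × R$32.70 = R$1,359,721.57.
Current sales = 100,200 × R$32.70 = R$3,276,540.00.
Margin of safety = R$3,276,540.00 − R$1,359,721.57 = R$1,916,818.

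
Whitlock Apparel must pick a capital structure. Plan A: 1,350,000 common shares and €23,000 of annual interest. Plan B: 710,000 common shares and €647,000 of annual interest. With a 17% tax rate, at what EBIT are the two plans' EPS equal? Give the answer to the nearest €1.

€1,339,250

At indifference, (EBIT − 23,000)(1 − t)/1,350,000 = (EBIT − 647,000)(1 − t)/710,000.
Cancelling (1 − t) and cross-multiplying: 710,000·(EBIT − 23,000) = 1,350,000·(EBIT − 647,000).
Solving, EBIT = (647,000·1,350,000 − 23,000·710,000) / (1,350,000 − 710,000) = 857,120,000,000 / 640,000 = 1,339,250.00.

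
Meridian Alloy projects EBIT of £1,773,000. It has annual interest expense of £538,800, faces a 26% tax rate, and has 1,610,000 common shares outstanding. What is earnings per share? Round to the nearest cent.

£0.57

Interest = £538,800.00, so EBT = £1,773,000 − £538,800.00 = £1,234,200.00.
After tax at 26%: net income = £1,234,200.00 × 0.74 = £913,308.00.
Per share: £913,308.00 / 1,610,000 shares = £0.57.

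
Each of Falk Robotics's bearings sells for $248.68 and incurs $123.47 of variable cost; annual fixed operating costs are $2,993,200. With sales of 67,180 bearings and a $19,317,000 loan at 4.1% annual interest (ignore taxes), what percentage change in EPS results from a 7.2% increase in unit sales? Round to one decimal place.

+13.1%

Total contribution margin = 67,180 × $125.21 = $8,411,607.80.
EBIT = $8,411,607.80 − $2,993,200 = $5,418,407.80.
After interest of $791,997.00, pre-tax earnings = $4,626,410.80.
Degree of combined leverage = contribution ÷ (EBIT − I) = $8,411,607.80 ÷ $4,626,410.80 = 1.8182.
%ΔEPS = DCL × %ΔSales = 1.8182 × +7.2% = +13.1%.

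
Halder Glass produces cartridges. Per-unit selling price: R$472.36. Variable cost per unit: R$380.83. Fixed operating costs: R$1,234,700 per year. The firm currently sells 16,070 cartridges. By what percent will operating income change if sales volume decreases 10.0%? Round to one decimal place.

Total contribution margin = 16,070 × R$91.53 = R$1,470,887.10.
Subtracting fixed costs: EBIT = R$1,470,887.10 − R$1,234,700 = R$236,187.10.
So DOL = total CM / EBIT = R$1,470,887.10 / R$236,187.10 = 6.2276.
%ΔEBIT = DOL × %ΔSales = 6.2276 × -10.0% = -62.3%.

-62.3%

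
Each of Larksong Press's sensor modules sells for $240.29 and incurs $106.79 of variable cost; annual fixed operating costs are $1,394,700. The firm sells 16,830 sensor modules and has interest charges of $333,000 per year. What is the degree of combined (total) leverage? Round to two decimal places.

Contribution at this volume is 16,830 × $133.50 = $2,246,805.00.
EBIT = $2,246,805.00 − $1,394,700 = $852,105.00. Interest = $333,000.00.
DOL = $2,246,805.00 ÷ $852,105.00 = 2.6368; DFL = $852,105.00 ÷ $519,105.00 = 1.6415.
DCL = DOL × DFL = 2.6368 × 1.6415 = 4.3283.

4.33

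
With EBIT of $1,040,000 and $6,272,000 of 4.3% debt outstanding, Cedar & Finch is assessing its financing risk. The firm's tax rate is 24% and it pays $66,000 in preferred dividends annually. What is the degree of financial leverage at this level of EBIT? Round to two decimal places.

Interest = $269,696.00.
Pre-tax preferred-dividend burden = $66,000 ÷ (1 − 0.24) = $86,842.11.
DFL = EBIT ÷ [EBIT − I − D_p/(1−t)] = $1,040,000 ÷ [$1,040,000 − $269,696.00 − $86,842.11] = $1,040,000 ÷ $683,461.89 = 1.5217.

1.52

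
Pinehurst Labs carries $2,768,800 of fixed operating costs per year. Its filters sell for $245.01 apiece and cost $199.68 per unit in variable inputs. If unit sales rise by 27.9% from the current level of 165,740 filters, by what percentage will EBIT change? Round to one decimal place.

+44.2%

Contribution at this volume is 165,740 × $45.33 = $7,512,994.20.
EBIT = $7,512,994.20 − $2,768,800 = $4,744,194.20.
DOL = contribution ÷ EBIT = $7,512,994.20 ÷ $4,744,194.20 = 1.5836.
Operating income changes by 1.5836 × +27.9% = +44.2%.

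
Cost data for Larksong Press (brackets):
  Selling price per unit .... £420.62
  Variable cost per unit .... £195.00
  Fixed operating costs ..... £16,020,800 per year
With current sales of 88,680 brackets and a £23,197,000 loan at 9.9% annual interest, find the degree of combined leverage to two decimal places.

11.83

At 88,680 units, contribution = 88,680 × £225.62 = £20,007,981.60.
Subtracting fixed costs: EBIT = £20,007,981.60 − £16,020,800 = £3,987,181.60. Interest = £2,296,503.00, so EBIT − I = £1,690,678.60.
Degree of total leverage = total CM / (EBIT − interest) = £20,007,981.60 / £1,690,678.60 = 11.8343.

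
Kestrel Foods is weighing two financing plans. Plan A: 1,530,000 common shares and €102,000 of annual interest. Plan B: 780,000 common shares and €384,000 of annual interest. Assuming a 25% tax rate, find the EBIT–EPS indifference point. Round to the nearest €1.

€677,280

Set EPS_A = EPS_B: (EBIT − €102,000)(1 − 0.25) ÷ 1,530,000 = (EBIT − €384,000)(1 − 0.25) ÷ 780,000.
Cancelling (1 − t) and cross-multiplying: 780,000·(EBIT − 102,000) = 1,530,000·(EBIT − 384,000).
EBIT × (1,530,000 − 780,000) = 384,000 × 1,530,000 − 102,000 × 780,000 = 507,960,000,000, so EBIT = 507,960,000,000 ÷ 750,000 = 677,280.00.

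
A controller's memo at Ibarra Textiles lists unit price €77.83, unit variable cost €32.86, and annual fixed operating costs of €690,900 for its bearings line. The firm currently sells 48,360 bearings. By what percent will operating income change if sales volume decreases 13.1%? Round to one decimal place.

Contribution at this volume is 48,360 × €44.97 = €2,174,749.20.
EBIT = €2,174,749.20 − €690,900 = €1,483,849.20.
DOL = contribution ÷ EBIT = €2,174,749.20 ÷ €1,483,849.20 = 1.4656.
So EBIT moves 1.4656 × (-13.1%) = -19.2%.

-19.2%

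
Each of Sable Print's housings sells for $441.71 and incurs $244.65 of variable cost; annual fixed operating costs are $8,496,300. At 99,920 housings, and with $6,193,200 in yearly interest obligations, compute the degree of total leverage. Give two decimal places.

Contribution at this volume is 99,920 × $197.06 = $19,690,235.20.
EBIT = $19,690,235.20 − $8,496,300 = $11,193,935.20. Interest = $6,193,200.00, so EBIT − I = $5,000,735.20.
Degree of total leverage = total CM / (EBIT − interest) = $19,690,235.20 / $5,000,735.20 = 3.9375.

3.94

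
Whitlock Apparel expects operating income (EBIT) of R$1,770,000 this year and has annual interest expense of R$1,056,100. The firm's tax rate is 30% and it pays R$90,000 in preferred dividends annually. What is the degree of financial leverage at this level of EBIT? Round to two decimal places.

3.02

Interest = R$1,056,100.00.
Pre-tax preferred-dividend burden = R$90,000 ÷ (1 − 0.30) = R$128,571.43.
DFL = EBIT ÷ [EBIT − I − D_p/(1−t)] = R$1,770,000 ÷ [R$1,770,000 − R$1,056,100.00 − R$128,571.43] = R$1,770,000 ÷ R$585,328.57 = 3.0239.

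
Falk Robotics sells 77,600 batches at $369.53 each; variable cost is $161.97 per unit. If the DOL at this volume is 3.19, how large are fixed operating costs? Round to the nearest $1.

Contribution at this volume is 77,600 × $207.56 = $16,106,656.00.
Since DOL = CM ÷ EBIT, EBIT = $16,106,656.00 ÷ 3.19 = $5,049,108.46.
Fixed costs = CM − EBIT = $16,106,656.00 − $5,049,108.46 = $11,057,548.

$11,057,548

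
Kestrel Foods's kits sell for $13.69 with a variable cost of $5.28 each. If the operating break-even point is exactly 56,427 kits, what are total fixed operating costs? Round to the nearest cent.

$474,551.07

Contribution margin per unit = $13.69 − $5.28 = $8.41.
Since BE = FC / CM, FC = 56,427 × $8.41 = $474,551.07.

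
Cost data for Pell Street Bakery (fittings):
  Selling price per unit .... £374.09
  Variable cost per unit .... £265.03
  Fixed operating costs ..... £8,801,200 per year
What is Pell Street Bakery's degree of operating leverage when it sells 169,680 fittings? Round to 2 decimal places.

At 169,680 units, contribution = 169,680 × £109.06 = £18,505,300.80.
Operating income = contribution − fixed costs = £18,505,300.80 − £8,801,200 = £9,704,100.80.
DOL = contribution ÷ EBIT = £18,505,300.80 ÷ £9,704,100.80 = 1.9070.

1.91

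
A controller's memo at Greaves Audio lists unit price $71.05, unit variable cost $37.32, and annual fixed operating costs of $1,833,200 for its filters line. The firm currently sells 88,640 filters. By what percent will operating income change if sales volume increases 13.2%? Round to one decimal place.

Total contribution margin = 88,640 × $33.73 = $2,989,827.20.
Subtracting fixed costs: EBIT = $2,989,827.20 − $1,833,200 = $1,156,627.20.
DOL = contribution ÷ EBIT = $2,989,827.20 ÷ $1,156,627.20 = 2.5850.
%ΔEBIT = DOL × %ΔSales = 2.5850 × +13.2% = +34.1%.

+34.1%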